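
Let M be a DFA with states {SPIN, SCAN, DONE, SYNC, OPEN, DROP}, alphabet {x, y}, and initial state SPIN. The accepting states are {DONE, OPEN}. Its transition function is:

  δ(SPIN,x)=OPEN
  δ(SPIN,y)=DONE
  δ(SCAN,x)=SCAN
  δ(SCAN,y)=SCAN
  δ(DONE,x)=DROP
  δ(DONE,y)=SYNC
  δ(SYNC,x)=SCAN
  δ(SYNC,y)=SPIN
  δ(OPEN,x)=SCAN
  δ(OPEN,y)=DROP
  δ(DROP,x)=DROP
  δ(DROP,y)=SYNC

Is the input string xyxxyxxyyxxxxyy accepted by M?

SPIN → OPEN → DROP → DROP → DROP → SYNC → SCAN → SCAN → SCAN → SCAN → SCAN → SCAN → SCAN → SCAN → SCAN → SCAN
End state SCAN is not accepting.

No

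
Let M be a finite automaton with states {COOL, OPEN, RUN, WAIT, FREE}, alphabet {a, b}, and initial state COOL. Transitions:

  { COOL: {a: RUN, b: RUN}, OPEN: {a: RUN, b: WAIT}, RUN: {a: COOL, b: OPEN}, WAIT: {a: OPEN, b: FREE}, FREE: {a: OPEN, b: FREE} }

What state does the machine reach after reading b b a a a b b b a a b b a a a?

COOL

Trace: COOL -b-> RUN -b-> OPEN -a-> RUN -a-> COOL -a-> RUN -b-> OPEN -b-> WAIT -b-> FREE -a-> OPEN -a-> RUN -b-> OPEN -b-> WAIT -a-> OPEN -a-> RUN -a-> COOL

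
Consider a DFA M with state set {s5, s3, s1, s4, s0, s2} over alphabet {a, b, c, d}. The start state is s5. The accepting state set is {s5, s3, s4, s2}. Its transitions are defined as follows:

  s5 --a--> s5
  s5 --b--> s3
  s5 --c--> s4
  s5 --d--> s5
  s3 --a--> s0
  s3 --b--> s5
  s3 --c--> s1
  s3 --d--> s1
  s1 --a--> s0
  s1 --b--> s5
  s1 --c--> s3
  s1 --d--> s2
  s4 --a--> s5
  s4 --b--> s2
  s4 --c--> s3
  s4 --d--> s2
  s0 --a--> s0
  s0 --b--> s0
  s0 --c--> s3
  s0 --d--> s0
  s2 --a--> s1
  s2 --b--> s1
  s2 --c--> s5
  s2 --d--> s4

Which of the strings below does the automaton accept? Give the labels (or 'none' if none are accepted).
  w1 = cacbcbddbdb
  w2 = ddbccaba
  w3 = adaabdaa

w1:
  start at s5
  read 'c': s5 → s4
  read 'a': s4 → s5
  read 'c': s5 → s4
  read 'b': s4 → s2
  read 'c': s2 → s5
  read 'b': s5 → s3
  read 'd': s3 → s1
  read 'd': s1 → s2
  read 'b': s2 → s1
  read 'd': s1 → s2
  read 'b': s2 → s1
  end s1, rejected
w2:
  start at s5
  read 'd': s5 → s5
  read 'd': s5 → s5
  read 'b': s5 → s3
  read 'c': s3 → s1
  read 'c': s1 → s3
  read 'a': s3 → s0
  read 'b': s0 → s0
  read 'a': s0 → s0
  end s0, rejected
w3:
  start at s5
  read 'a': s5 → s5
  read 'd': s5 → s5
  read 'a': s5 → s5
  read 'a': s5 → s5
  read 'b': s5 → s3
  read 'd': s3 → s1
  read 'a': s1 → s0
  read 'a': s0 → s0
  end s0, rejected

none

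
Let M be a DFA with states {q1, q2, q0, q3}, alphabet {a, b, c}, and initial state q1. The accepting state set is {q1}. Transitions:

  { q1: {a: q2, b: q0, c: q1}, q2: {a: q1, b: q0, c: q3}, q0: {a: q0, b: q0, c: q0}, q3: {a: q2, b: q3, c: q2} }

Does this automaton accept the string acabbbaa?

No

start at q1
read 'a': q1 → q2
read 'c': q2 → q3
read 'a': q3 → q2
read 'b': q2 → q0
read 'b': q0 → q0
read 'b': q0 → q0
read 'a': q0 → q0
read 'a': q0 → q0
End state q0 is not accepting.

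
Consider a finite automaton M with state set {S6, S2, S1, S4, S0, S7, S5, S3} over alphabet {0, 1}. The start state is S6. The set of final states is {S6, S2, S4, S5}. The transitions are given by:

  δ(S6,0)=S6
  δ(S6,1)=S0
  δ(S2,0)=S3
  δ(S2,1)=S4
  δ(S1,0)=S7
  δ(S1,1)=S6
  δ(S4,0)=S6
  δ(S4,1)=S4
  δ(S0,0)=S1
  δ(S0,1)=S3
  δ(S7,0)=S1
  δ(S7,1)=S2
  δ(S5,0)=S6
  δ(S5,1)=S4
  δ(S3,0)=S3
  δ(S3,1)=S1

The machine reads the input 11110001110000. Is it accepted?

No

S6 → S0 → S3 → S1 → S6 → S6 → S6 → S6 → S0 → S3 → S1 → S7 → S1 → S7 → S1
End state S1 is not accepting.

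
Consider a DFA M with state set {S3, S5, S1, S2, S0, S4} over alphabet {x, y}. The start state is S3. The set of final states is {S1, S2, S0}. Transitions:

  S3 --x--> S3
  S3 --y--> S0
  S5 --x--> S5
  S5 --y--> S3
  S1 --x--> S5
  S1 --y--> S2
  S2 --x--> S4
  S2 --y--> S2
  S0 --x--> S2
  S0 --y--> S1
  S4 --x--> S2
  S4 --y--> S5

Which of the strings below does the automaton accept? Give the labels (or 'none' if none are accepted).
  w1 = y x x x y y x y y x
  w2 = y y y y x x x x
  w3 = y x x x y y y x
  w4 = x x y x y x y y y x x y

w2

w1: Trace: S3 -y-> S0 -x-> S2 -x-> S4 -x-> S2 -y-> S2 -y-> S2 -x-> S4 -y-> S5 -y-> S3 -x-> S3  → end S3, rejected
w2: Trace: S3 -y-> S0 -y-> S1 -y-> S2 -y-> S2 -x-> S4 -x-> S2 -x-> S4 -x-> S2  → end S2, accepted
w3: Trace: S3 -y-> S0 -x-> S2 -x-> S4 -x-> S2 -y-> S2 -y-> S2 -y-> S2 -x-> S4  → end S4, rejected
w4: Trace: S3 -x-> S3 -x-> S3 -y-> S0 -x-> S2 -y-> S2 -x-> S4 -y-> S5 -y-> S3 -y-> S0 -x-> S2 -x-> S4 -y-> S5  → end S5, rejected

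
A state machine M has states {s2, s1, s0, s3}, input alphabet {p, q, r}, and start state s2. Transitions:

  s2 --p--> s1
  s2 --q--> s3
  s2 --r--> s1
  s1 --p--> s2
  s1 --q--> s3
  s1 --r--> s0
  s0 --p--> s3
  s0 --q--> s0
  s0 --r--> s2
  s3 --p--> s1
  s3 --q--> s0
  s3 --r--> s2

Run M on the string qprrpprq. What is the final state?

Trace: s2 -q-> s3 -p-> s1 -r-> s0 -r-> s2 -p-> s1 -p-> s2 -r-> s1 -q-> s3

s3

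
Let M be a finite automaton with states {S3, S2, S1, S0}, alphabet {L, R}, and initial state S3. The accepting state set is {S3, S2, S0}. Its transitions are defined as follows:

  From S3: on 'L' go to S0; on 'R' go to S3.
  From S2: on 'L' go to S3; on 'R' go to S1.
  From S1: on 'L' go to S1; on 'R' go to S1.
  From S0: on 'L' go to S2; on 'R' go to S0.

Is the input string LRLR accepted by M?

Trace: S3 -L-> S0 -R-> S0 -L-> S2 -R-> S1
End state S1 is not accepting.

No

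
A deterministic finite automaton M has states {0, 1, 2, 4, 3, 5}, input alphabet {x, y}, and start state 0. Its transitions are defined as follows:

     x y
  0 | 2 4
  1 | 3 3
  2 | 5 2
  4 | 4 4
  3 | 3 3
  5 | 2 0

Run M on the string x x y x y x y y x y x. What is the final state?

0 → 2 → 5 → 0 → 2 → 2 → 5 → 0 → 4 → 4 → 4 → 4

4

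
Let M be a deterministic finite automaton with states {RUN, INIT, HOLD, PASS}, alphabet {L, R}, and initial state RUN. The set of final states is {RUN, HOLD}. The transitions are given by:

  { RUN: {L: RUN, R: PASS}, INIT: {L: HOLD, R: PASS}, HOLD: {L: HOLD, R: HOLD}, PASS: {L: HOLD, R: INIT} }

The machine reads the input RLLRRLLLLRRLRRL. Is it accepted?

Yes

Trace: RUN -R-> PASS -L-> HOLD -L-> HOLD -R-> HOLD -R-> HOLD -L-> HOLD -L-> HOLD -L-> HOLD -L-> HOLD -R-> HOLD -R-> HOLD -L-> HOLD -R-> HOLD -R-> HOLD -L-> HOLD
End state HOLD is accepting.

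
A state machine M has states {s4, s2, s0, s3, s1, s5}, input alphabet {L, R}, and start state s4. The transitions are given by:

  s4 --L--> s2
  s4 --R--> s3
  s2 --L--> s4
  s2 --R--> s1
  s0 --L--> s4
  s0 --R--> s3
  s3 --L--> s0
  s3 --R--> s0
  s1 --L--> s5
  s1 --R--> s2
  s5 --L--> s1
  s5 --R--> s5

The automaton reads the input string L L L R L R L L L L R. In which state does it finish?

s5

Trace: s4 -L-> s2 -L-> s4 -L-> s2 -R-> s1 -L-> s5 -R-> s5 -L-> s1 -L-> s5 -L-> s1 -L-> s5 -R-> s5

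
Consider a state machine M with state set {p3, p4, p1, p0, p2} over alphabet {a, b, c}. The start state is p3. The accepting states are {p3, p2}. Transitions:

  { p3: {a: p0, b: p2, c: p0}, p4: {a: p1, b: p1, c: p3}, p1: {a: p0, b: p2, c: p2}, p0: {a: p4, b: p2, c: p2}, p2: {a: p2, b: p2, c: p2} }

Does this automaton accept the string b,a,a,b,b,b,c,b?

p3 → p2 → p2 → p2 → p2 → p2 → p2 → p2 → p2
End state p2 is accepting.

Yes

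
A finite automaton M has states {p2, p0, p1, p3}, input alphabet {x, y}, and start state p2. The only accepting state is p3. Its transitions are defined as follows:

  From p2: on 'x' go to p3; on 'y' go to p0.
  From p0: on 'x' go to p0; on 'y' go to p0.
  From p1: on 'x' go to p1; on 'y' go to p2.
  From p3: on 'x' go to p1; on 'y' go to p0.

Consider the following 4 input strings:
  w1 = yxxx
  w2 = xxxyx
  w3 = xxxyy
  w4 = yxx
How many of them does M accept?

w1:
  start at p2
  read 'y': p2 → p0
  read 'x': p0 → p0
  read 'x': p0 → p0
  read 'x': p0 → p0
  end p0, rejected
w2:
  start at p2
  read 'x': p2 → p3
  read 'x': p3 → p1
  read 'x': p1 → p1
  read 'y': p1 → p2
  read 'x': p2 → p3
  end p3, accepted
w3:
  start at p2
  read 'x': p2 → p3
  read 'x': p3 → p1
  read 'x': p1 → p1
  read 'y': p1 → p2
  read 'y': p2 → p0
  end p0, rejected
w4:
  start at p2
  read 'y': p2 → p0
  read 'x': p0 → p0
  read 'x': p0 → p0
  end p0, rejected

1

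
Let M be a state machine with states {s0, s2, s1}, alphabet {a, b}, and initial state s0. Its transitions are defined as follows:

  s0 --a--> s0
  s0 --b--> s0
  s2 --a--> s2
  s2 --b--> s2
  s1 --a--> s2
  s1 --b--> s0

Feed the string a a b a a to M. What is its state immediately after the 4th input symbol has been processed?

start at s0
read 'a': s0 → s0
read 'a': s0 → s0
read 'b': s0 → s0
read 'a': s0 → s0
After 4 symbols: s0.

s0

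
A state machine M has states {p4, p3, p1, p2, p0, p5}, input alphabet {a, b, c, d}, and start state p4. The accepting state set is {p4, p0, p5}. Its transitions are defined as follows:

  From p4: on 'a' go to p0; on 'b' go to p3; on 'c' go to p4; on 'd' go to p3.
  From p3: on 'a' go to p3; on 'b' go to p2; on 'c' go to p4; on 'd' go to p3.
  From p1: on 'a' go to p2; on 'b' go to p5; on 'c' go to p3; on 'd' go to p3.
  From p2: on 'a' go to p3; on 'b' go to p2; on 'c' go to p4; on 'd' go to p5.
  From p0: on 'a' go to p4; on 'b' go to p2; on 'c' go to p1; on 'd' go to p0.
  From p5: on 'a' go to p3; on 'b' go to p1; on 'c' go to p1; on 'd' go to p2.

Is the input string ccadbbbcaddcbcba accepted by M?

Trace: p4 -c-> p4 -c-> p4 -a-> p0 -d-> p0 -b-> p2 -b-> p2 -b-> p2 -c-> p4 -a-> p0 -d-> p0 -d-> p0 -c-> p1 -b-> p5 -c-> p1 -b-> p5 -a-> p3
End state p3 is not accepting.

No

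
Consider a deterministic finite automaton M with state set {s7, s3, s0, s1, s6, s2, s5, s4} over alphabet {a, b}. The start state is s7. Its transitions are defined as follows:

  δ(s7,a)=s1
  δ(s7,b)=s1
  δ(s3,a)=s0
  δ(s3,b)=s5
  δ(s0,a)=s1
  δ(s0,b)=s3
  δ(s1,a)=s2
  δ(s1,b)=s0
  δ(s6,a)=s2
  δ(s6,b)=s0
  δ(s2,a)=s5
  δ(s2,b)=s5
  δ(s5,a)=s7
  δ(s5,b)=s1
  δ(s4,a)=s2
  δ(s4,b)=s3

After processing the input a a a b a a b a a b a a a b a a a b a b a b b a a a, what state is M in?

start at s7
read 'a': s7 → s1
read 'a': s1 → s2
read 'a': s2 → s5
read 'b': s5 → s1
read 'a': s1 → s2
read 'a': s2 → s5
read 'b': s5 → s1
read 'a': s1 → s2
read 'a': s2 → s5
read 'b': s5 → s1
read 'a': s1 → s2
read 'a': s2 → s5
read 'a': s5 → s7
read 'b': s7 → s1
read 'a': s1 → s2
read 'a': s2 → s5
read 'a': s5 → s7
read 'b': s7 → s1
read 'a': s1 → s2
read 'b': s2 → s5
read 'a': s5 → s7
read 'b': s7 → s1
read 'b': s1 → s0
read 'a': s0 → s1
read 'a': s1 → s2
read 'a': s2 → s5

s5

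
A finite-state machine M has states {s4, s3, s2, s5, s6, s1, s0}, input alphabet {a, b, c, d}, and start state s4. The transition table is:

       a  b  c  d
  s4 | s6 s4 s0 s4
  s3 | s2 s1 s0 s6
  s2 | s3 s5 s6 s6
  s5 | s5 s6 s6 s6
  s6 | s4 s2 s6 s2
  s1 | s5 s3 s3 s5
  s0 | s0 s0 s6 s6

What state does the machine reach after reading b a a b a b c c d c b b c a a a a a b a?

s4 → s4 → s6 → s4 → s4 → s6 → s2 → s6 → s6 → s2 → s6 → s2 → s5 → s6 → s4 → s6 → s4 → s6 → s4 → s4 → s6

s6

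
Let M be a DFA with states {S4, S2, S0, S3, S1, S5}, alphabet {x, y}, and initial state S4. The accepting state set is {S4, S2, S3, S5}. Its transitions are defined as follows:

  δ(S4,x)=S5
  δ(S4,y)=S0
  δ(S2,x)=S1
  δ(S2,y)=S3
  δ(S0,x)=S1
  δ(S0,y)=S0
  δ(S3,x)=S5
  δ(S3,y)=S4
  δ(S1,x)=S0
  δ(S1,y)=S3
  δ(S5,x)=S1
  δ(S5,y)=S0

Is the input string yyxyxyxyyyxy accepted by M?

Trace: S4 -y-> S0 -y-> S0 -x-> S1 -y-> S3 -x-> S5 -y-> S0 -x-> S1 -y-> S3 -y-> S4 -y-> S0 -x-> S1 -y-> S3
End state S3 is accepting.

Yes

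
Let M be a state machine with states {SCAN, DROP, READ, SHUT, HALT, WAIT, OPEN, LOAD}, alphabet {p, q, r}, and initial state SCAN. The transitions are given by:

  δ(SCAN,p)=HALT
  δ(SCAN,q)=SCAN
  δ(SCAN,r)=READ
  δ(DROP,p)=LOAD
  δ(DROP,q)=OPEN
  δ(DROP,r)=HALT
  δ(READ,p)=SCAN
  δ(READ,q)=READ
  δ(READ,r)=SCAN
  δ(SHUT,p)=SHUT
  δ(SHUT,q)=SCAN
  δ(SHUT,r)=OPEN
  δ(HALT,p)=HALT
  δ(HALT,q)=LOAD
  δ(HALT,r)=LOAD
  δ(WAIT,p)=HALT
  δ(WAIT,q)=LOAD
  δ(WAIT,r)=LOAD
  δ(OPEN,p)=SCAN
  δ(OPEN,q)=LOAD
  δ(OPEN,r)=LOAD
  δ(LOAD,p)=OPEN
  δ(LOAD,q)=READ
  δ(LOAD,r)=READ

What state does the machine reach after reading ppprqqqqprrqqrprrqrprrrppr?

LOAD

Trace: SCAN -p-> HALT -p-> HALT -p-> HALT -r-> LOAD -q-> READ -q-> READ -q-> READ -q-> READ -p-> SCAN -r-> READ -r-> SCAN -q-> SCAN -q-> SCAN -r-> READ -p-> SCAN -r-> READ -r-> SCAN -q-> SCAN -r-> READ -p-> SCAN -r-> READ -r-> SCAN -r-> READ -p-> SCAN -p-> HALT -r-> LOAD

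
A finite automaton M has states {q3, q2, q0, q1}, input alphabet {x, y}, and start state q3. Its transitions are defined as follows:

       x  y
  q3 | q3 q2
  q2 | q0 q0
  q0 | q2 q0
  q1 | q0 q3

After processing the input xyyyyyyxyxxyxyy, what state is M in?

start at q3
read 'x': q3 → q3
read 'y': q3 → q2
read 'y': q2 → q0
read 'y': q0 → q0
read 'y': q0 → q0
read 'y': q0 → q0
read 'y': q0 → q0
read 'x': q0 → q2
read 'y': q2 → q0
read 'x': q0 → q2
read 'x': q2 → q0
read 'y': q0 → q0
read 'x': q0 → q2
read 'y': q2 → q0
read 'y': q0 → q0

q0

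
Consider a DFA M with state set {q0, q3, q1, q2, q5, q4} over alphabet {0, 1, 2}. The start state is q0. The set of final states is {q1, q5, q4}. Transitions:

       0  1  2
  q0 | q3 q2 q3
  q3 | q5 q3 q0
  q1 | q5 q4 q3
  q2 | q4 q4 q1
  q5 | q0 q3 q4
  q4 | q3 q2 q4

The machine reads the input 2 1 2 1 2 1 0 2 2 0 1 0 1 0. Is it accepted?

Trace: q0 -2-> q3 -1-> q3 -2-> q0 -1-> q2 -2-> q1 -1-> q4 -0-> q3 -2-> q0 -2-> q3 -0-> q5 -1-> q3 -0-> q5 -1-> q3 -0-> q5
End state q5 is accepting.

Yes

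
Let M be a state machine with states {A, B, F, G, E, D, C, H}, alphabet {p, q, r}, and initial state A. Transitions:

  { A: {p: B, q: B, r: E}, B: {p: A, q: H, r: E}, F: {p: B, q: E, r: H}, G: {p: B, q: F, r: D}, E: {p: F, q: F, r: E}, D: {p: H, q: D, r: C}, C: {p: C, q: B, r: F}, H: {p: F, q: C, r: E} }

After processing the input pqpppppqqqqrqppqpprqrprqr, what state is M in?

A → B → H → F → B → A → B → A → B → H → C → B → E → F → B → A → B → A → B → E → F → H → F → H → C → F

F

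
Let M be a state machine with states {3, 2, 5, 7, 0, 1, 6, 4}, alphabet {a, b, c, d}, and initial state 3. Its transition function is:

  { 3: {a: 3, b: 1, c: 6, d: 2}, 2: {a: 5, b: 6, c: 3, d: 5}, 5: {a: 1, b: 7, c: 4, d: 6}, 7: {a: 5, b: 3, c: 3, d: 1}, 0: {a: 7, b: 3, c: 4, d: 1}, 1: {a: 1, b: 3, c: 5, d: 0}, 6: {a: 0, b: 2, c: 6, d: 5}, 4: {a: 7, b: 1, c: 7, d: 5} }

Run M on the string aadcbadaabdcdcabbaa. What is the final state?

3 → 3 → 3 → 2 → 3 → 1 → 1 → 0 → 7 → 5 → 7 → 1 → 5 → 6 → 6 → 0 → 3 → 1 → 1 → 1

1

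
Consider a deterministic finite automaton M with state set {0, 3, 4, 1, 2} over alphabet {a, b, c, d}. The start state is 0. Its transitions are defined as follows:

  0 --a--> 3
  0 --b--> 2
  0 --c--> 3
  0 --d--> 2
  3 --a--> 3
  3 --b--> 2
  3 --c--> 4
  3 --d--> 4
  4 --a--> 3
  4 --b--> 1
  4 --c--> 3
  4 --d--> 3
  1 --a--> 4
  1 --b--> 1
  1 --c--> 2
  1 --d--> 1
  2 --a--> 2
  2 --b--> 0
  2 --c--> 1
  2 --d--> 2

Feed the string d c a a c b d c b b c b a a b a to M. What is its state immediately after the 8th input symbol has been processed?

Trace: 0 -d-> 2 -c-> 1 -a-> 4 -a-> 3 -c-> 4 -b-> 1 -d-> 1 -c-> 2
After 8 symbols: 2.

2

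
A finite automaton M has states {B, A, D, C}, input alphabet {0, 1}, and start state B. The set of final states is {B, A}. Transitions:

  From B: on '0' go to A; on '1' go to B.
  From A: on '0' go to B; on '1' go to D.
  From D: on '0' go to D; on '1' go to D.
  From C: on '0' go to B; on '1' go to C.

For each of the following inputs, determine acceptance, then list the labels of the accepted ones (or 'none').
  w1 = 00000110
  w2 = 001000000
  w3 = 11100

w2, w3

w1: Trace: B -0-> A -0-> B -0-> A -0-> B -0-> A -1-> D -1-> D -0-> D  → end D, rejected
w2: Trace: B -0-> A -0-> B -1-> B -0-> A -0-> B -0-> A -0-> B -0-> A -0-> B  → end B, accepted
w3: Trace: B -1-> B -1-> B -1-> B -0-> A -0-> B  → end B, accepted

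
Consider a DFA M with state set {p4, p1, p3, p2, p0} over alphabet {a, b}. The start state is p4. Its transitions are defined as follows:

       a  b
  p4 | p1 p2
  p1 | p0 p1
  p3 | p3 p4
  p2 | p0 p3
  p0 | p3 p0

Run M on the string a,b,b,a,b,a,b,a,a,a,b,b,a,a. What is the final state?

start at p4
read 'a': p4 → p1
read 'b': p1 → p1
read 'b': p1 → p1
read 'a': p1 → p0
read 'b': p0 → p0
read 'a': p0 → p3
read 'b': p3 → p4
read 'a': p4 → p1
read 'a': p1 → p0
read 'a': p0 → p3
read 'b': p3 → p4
read 'b': p4 → p2
read 'a': p2 → p0
read 'a': p0 → p3

p3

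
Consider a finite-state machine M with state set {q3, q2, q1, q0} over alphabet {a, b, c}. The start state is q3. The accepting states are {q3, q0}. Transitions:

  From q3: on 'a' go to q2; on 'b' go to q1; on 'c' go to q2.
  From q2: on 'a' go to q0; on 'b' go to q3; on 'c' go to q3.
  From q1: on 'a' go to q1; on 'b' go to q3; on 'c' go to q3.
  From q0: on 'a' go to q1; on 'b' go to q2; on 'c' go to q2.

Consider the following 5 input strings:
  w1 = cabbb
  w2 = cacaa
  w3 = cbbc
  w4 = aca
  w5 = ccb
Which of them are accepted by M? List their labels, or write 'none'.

w3

w1:
  start at q3
  read 'c': q3 → q2
  read 'a': q2 → q0
  read 'b': q0 → q2
  read 'b': q2 → q3
  read 'b': q3 → q1
  end q1, rejected
w2:
  start at q3
  read 'c': q3 → q2
  read 'a': q2 → q0
  read 'c': q0 → q2
  read 'a': q2 → q0
  read 'a': q0 → q1
  end q1, rejected
w3:
  start at q3
  read 'c': q3 → q2
  read 'b': q2 → q3
  read 'b': q3 → q1
  read 'c': q1 → q3
  end q3, accepted
w4:
  start at q3
  read 'a': q3 → q2
  read 'c': q2 → q3
  read 'a': q3 → q2
  end q2, rejected
w5:
  start at q3
  read 'c': q3 → q2
  read 'c': q2 → q3
  read 'b': q3 → q1
  end q1, rejected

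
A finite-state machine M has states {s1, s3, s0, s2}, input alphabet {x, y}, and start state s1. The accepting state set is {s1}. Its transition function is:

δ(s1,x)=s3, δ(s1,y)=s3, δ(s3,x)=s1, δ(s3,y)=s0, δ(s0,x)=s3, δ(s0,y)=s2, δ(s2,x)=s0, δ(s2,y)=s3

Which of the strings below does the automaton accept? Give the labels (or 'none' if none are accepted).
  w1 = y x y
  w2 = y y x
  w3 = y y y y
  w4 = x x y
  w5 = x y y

w1: s1 → s3 → s1 → s3  → end s3, rejected
w2: s1 → s3 → s0 → s3  → end s3, rejected
w3: s1 → s3 → s0 → s2 → s3  → end s3, rejected
w4: s1 → s3 → s1 → s3  → end s3, rejected
w5: s1 → s3 → s0 → s2  → end s2, rejected

none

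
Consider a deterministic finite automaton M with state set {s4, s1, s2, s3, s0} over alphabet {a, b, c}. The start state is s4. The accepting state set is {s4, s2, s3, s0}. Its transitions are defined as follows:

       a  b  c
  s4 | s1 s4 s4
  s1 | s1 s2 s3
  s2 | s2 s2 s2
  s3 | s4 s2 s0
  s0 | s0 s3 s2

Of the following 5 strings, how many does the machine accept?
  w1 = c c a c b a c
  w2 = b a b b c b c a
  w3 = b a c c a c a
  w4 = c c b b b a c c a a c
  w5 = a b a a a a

5

w1: s4 → s4 → s4 → s1 → s3 → s2 → s2 → s2  → end s2, accepted
w2: s4 → s4 → s1 → s2 → s2 → s2 → s2 → s2 → s2  → end s2, accepted
w3: s4 → s4 → s1 → s3 → s0 → s0 → s2 → s2  → end s2, accepted
w4: s4 → s4 → s4 → s4 → s4 → s4 → s1 → s3 → s0 → s0 → s0 → s2  → end s2, accepted
w5: s4 → s1 → s2 → s2 → s2 → s2 → s2  → end s2, accepted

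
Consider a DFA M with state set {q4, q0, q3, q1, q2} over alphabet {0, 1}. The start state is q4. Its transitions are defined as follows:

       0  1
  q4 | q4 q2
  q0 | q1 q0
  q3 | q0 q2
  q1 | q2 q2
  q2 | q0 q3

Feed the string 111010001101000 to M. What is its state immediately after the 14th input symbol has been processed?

start at q4
read '1': q4 → q2
read '1': q2 → q3
read '1': q3 → q2
read '0': q2 → q0
read '1': q0 → q0
read '0': q0 → q1
read '0': q1 → q2
read '0': q2 → q0
read '1': q0 → q0
read '1': q0 → q0
read '0': q0 → q1
read '1': q1 → q2
read '0': q2 → q0
read '0': q0 → q1
After 14 symbols: q1.

q1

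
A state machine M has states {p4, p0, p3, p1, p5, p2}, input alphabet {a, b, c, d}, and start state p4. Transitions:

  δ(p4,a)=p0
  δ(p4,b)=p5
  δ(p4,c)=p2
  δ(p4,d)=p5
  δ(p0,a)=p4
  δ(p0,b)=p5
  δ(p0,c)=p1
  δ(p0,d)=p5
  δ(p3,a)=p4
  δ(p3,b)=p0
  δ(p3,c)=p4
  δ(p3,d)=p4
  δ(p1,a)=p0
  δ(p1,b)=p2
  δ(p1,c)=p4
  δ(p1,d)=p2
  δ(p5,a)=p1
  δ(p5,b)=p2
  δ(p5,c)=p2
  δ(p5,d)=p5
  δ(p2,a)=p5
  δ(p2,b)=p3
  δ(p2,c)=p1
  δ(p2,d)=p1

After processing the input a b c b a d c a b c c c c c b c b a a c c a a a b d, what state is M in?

p5

Trace: p4 -a-> p0 -b-> p5 -c-> p2 -b-> p3 -a-> p4 -d-> p5 -c-> p2 -a-> p5 -b-> p2 -c-> p1 -c-> p4 -c-> p2 -c-> p1 -c-> p4 -b-> p5 -c-> p2 -b-> p3 -a-> p4 -a-> p0 -c-> p1 -c-> p4 -a-> p0 -a-> p4 -a-> p0 -b-> p5 -d-> p5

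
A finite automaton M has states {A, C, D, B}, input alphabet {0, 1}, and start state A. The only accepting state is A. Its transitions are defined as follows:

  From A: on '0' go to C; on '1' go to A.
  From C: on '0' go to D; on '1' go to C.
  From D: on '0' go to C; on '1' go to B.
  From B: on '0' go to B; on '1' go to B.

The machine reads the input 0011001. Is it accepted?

No

A → C → D → B → B → B → B → B
End state B is not accepting.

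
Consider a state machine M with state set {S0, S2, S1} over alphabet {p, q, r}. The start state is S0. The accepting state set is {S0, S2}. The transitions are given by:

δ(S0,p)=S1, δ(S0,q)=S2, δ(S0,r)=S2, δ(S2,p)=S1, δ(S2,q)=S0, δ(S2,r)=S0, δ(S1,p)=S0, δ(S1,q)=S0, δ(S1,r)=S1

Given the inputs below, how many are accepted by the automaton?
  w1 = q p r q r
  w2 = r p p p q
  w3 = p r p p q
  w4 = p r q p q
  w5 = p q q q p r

4

w1: S0 → S2 → S1 → S1 → S0 → S2  → end S2, accepted
w2: S0 → S2 → S1 → S0 → S1 → S0  → end S0, accepted
w3: S0 → S1 → S1 → S0 → S1 → S0  → end S0, accepted
w4: S0 → S1 → S1 → S0 → S1 → S0  → end S0, accepted
w5: S0 → S1 → S0 → S2 → S0 → S1 → S1  → end S1, rejected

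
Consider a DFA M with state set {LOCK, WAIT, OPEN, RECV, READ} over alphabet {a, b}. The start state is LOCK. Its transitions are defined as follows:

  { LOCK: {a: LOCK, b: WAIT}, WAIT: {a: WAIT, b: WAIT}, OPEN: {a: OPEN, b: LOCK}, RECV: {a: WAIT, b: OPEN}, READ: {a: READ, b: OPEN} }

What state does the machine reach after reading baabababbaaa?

WAIT

LOCK → WAIT → WAIT → WAIT → WAIT → WAIT → WAIT → WAIT → WAIT → WAIT → WAIT → WAIT → WAIT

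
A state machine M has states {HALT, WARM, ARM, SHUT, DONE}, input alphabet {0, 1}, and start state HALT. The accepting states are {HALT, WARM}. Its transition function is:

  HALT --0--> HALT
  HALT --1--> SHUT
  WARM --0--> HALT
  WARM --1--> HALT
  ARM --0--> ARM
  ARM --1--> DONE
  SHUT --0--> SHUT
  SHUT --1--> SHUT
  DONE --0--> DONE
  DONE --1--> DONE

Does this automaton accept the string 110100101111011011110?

No

HALT → SHUT → SHUT → SHUT → SHUT → SHUT → SHUT → SHUT → SHUT → SHUT → SHUT → SHUT → SHUT → SHUT → SHUT → SHUT → SHUT → SHUT → SHUT → SHUT → SHUT → SHUT
End state SHUT is not accepting.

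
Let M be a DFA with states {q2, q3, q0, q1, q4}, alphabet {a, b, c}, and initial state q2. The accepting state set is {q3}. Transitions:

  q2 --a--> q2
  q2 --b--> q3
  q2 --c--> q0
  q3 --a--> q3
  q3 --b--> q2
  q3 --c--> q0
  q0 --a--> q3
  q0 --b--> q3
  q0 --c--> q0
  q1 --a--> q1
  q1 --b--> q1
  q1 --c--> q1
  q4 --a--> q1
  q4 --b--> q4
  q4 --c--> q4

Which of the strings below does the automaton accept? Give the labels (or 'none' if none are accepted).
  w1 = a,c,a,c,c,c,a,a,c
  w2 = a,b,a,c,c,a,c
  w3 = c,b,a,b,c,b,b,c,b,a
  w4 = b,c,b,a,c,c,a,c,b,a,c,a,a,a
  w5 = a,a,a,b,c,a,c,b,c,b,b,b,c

w1: q2 → q2 → q0 → q3 → q0 → q0 → q0 → q3 → q3 → q0  → end q0, rejected
w2: q2 → q2 → q3 → q3 → q0 → q0 → q3 → q0  → end q0, rejected
w3: q2 → q0 → q3 → q3 → q2 → q0 → q3 → q2 → q0 → q3 → q3  → end q3, accepted
w4: q2 → q3 → q0 → q3 → q3 → q0 → q0 → q3 → q0 → q3 → q3 → q0 → q3 → q3 → q3  → end q3, accepted
w5: q2 → q2 → q2 → q2 → q3 → q0 → q3 → q0 → q3 → q0 → q3 → q2 → q3 → q0  → end q0, rejected

w3, w4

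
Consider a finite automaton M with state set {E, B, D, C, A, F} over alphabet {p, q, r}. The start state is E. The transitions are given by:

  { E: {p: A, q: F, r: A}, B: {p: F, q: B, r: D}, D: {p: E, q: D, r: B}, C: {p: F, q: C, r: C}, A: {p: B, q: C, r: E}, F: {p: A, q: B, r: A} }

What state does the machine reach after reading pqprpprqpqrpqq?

E → A → C → F → A → B → F → A → C → F → B → D → E → F → B

B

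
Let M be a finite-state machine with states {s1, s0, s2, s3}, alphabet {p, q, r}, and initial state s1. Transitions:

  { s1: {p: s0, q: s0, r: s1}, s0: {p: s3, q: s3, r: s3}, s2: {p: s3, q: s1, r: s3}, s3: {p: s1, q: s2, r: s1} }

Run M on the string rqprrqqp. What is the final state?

s1

Trace: s1 -r-> s1 -q-> s0 -p-> s3 -r-> s1 -r-> s1 -q-> s0 -q-> s3 -p-> s1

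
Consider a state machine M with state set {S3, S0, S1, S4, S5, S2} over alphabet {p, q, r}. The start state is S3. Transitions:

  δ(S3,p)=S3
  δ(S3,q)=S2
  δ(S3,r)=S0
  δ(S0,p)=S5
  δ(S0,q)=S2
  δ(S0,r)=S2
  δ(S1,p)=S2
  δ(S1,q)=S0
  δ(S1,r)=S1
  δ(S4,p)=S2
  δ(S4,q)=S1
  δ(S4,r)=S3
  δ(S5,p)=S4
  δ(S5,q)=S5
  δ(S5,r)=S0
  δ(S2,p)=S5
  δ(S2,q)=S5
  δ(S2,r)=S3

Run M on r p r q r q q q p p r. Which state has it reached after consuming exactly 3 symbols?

Trace: S3 -r-> S0 -p-> S5 -r-> S0
After 3 symbols: S0.

S0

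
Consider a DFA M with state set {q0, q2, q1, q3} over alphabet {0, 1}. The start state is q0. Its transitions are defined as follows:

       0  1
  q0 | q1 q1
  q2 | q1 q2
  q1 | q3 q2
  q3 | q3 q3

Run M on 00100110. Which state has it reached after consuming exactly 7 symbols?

q3

Trace: q0 -0-> q1 -0-> q3 -1-> q3 -0-> q3 -0-> q3 -1-> q3 -1-> q3
After 7 symbols: q3.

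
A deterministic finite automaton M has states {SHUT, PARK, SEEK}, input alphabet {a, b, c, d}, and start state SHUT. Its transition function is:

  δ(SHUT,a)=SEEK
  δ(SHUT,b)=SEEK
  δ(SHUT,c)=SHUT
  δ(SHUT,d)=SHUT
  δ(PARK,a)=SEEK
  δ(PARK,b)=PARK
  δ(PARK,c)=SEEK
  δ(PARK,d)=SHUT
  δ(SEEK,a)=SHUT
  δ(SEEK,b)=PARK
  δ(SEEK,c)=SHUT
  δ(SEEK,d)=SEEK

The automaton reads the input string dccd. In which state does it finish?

SHUT

SHUT → SHUT → SHUT → SHUT → SHUT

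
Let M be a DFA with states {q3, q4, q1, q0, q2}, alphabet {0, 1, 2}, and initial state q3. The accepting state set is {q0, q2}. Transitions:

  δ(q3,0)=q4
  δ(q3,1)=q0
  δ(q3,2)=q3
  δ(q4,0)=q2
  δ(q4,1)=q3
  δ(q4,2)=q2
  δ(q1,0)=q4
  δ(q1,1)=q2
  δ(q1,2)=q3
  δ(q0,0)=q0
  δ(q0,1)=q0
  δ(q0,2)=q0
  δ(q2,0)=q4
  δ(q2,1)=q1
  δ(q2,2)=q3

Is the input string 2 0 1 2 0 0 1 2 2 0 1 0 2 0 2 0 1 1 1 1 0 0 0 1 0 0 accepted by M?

Trace: q3 -2-> q3 -0-> q4 -1-> q3 -2-> q3 -0-> q4 -0-> q2 -1-> q1 -2-> q3 -2-> q3 -0-> q4 -1-> q3 -0-> q4 -2-> q2 -0-> q4 -2-> q2 -0-> q4 -1-> q3 -1-> q0 -1-> q0 -1-> q0 -0-> q0 -0-> q0 -0-> q0 -1-> q0 -0-> q0 -0-> q0
End state q0 is accepting.

Yes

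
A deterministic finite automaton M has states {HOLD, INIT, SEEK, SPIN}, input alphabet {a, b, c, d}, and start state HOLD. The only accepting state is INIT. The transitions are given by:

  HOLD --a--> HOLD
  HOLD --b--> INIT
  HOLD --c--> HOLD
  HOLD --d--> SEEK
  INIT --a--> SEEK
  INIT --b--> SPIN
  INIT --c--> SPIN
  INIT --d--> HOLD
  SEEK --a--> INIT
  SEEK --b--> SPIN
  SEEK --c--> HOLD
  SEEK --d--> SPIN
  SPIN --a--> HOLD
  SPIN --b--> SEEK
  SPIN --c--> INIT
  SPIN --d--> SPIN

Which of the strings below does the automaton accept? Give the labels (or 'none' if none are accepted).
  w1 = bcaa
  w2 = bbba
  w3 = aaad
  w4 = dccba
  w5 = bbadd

w1: Trace: HOLD -b-> INIT -c-> SPIN -a-> HOLD -a-> HOLD  → end HOLD, rejected
w2: Trace: HOLD -b-> INIT -b-> SPIN -b-> SEEK -a-> INIT  → end INIT, accepted
w3: Trace: HOLD -a-> HOLD -a-> HOLD -a-> HOLD -d-> SEEK  → end SEEK, rejected
w4: Trace: HOLD -d-> SEEK -c-> HOLD -c-> HOLD -b-> INIT -a-> SEEK  → end SEEK, rejected
w5: Trace: HOLD -b-> INIT -b-> SPIN -a-> HOLD -d-> SEEK -d-> SPIN  → end SPIN, rejected

w2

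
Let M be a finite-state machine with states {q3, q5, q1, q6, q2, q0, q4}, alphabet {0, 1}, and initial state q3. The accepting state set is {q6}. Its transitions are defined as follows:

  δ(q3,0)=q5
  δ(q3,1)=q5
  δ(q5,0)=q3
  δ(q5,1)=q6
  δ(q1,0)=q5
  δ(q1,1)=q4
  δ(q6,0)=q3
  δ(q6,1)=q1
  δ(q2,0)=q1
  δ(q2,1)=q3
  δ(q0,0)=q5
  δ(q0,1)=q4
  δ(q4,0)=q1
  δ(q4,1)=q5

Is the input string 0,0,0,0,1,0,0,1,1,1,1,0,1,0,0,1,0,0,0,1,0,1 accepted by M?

q3 → q5 → q3 → q5 → q3 → q5 → q3 → q5 → q6 → q1 → q4 → q5 → q3 → q5 → q3 → q5 → q6 → q3 → q5 → q3 → q5 → q3 → q5
End state q5 is not accepting.

No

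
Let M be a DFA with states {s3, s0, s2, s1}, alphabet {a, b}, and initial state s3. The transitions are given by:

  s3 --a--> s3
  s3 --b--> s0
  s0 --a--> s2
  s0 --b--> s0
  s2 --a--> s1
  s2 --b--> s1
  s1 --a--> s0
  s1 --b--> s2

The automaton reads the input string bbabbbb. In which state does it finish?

Trace: s3 -b-> s0 -b-> s0 -a-> s2 -b-> s1 -b-> s2 -b-> s1 -b-> s2

s2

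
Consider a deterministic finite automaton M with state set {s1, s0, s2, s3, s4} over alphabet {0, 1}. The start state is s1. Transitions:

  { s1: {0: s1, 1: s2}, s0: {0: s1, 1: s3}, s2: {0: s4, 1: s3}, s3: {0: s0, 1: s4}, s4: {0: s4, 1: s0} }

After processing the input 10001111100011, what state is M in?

s1 → s2 → s4 → s4 → s4 → s0 → s3 → s4 → s0 → s3 → s0 → s1 → s1 → s2 → s3

s3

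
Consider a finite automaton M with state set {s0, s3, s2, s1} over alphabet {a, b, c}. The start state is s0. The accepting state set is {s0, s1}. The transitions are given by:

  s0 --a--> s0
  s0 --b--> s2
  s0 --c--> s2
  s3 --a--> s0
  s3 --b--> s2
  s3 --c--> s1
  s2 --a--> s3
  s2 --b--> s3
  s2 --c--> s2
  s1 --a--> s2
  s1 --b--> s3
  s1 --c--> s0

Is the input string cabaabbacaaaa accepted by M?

Yes

Trace: s0 -c-> s2 -a-> s3 -b-> s2 -a-> s3 -a-> s0 -b-> s2 -b-> s3 -a-> s0 -c-> s2 -a-> s3 -a-> s0 -a-> s0 -a-> s0
End state s0 is accepting.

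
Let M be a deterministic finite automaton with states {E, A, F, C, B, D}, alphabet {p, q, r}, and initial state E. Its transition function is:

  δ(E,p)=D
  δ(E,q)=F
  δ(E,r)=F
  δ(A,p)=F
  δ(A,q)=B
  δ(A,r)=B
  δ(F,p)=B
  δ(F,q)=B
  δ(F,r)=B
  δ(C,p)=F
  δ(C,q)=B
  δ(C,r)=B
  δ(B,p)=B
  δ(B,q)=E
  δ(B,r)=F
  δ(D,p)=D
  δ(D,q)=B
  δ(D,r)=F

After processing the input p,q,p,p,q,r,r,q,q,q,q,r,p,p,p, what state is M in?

start at E
read 'p': E → D
read 'q': D → B
read 'p': B → B
read 'p': B → B
read 'q': B → E
read 'r': E → F
read 'r': F → B
read 'q': B → E
read 'q': E → F
read 'q': F → B
read 'q': B → E
read 'r': E → F
read 'p': F → B
read 'p': B → B
read 'p': B → B

B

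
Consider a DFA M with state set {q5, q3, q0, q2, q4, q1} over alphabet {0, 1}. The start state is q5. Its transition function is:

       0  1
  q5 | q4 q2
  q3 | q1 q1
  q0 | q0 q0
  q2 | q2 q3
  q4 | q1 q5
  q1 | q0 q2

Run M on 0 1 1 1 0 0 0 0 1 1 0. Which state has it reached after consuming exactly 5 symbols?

q1

start at q5
read '0': q5 → q4
read '1': q4 → q5
read '1': q5 → q2
read '1': q2 → q3
read '0': q3 → q1
After 5 symbols: q1.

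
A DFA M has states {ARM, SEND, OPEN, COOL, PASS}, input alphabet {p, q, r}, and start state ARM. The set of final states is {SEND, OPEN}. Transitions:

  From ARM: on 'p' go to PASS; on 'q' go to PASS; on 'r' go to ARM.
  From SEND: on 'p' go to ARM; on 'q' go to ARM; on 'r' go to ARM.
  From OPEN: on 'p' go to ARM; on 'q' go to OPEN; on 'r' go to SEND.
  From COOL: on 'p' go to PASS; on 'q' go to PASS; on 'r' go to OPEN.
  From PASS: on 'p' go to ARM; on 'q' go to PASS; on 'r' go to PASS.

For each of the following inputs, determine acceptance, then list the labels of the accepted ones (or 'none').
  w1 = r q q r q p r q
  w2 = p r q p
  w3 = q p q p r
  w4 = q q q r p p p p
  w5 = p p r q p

none

w1: Trace: ARM -r-> ARM -q-> PASS -q-> PASS -r-> PASS -q-> PASS -p-> ARM -r-> ARM -q-> PASS  → end PASS, rejected
w2: Trace: ARM -p-> PASS -r-> PASS -q-> PASS -p-> ARM  → end ARM, rejected
w3: Trace: ARM -q-> PASS -p-> ARM -q-> PASS -p-> ARM -r-> ARM  → end ARM, rejected
w4: Trace: ARM -q-> PASS -q-> PASS -q-> PASS -r-> PASS -p-> ARM -p-> PASS -p-> ARM -p-> PASS  → end PASS, rejected
w5: Trace: ARM -p-> PASS -p-> ARM -r-> ARM -q-> PASS -p-> ARM  → end ARM, rejected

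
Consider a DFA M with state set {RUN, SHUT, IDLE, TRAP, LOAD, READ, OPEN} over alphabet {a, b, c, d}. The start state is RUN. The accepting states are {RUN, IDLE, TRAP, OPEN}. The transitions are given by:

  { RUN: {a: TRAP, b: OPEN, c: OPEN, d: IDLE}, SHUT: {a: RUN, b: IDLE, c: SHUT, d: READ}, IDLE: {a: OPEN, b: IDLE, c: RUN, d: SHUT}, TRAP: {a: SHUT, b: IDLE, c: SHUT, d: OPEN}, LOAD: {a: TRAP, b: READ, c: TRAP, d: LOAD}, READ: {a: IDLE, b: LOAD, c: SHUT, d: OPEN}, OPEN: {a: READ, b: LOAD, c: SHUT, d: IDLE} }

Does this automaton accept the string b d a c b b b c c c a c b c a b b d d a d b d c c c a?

Yes

start at RUN
read 'b': RUN → OPEN
read 'd': OPEN → IDLE
read 'a': IDLE → OPEN
read 'c': OPEN → SHUT
read 'b': SHUT → IDLE
read 'b': IDLE → IDLE
read 'b': IDLE → IDLE
read 'c': IDLE → RUN
read 'c': RUN → OPEN
read 'c': OPEN → SHUT
read 'a': SHUT → RUN
read 'c': RUN → OPEN
read 'b': OPEN → LOAD
read 'c': LOAD → TRAP
read 'a': TRAP → SHUT
read 'b': SHUT → IDLE
read 'b': IDLE → IDLE
read 'd': IDLE → SHUT
read 'd': SHUT → READ
read 'a': READ → IDLE
read 'd': IDLE → SHUT
read 'b': SHUT → IDLE
read 'd': IDLE → SHUT
read 'c': SHUT → SHUT
read 'c': SHUT → SHUT
read 'c': SHUT → SHUT
read 'a': SHUT → RUN
End state RUN is accepting.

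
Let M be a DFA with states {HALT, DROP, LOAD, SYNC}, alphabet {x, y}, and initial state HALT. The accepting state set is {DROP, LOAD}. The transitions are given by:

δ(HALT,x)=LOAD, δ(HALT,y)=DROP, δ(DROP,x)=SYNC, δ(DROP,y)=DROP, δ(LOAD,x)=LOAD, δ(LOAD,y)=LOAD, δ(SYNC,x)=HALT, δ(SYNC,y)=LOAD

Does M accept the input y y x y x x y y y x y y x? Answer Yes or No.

Yes

HALT → DROP → DROP → SYNC → LOAD → LOAD → LOAD → LOAD → LOAD → LOAD → LOAD → LOAD → LOAD → LOAD
End state LOAD is accepting.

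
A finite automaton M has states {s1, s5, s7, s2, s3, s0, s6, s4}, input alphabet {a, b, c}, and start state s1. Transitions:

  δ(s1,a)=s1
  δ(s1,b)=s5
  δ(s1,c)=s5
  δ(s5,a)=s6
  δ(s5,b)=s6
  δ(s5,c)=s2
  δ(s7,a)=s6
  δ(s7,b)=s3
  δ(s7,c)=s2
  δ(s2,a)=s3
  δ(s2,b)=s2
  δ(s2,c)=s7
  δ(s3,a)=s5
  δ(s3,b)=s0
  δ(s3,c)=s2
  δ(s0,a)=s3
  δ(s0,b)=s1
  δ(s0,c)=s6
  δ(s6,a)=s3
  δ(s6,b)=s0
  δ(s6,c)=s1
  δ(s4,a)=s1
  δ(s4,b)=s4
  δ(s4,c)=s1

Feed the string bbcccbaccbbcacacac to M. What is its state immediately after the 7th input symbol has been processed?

Trace: s1 -b-> s5 -b-> s6 -c-> s1 -c-> s5 -c-> s2 -b-> s2 -a-> s3
After 7 symbols: s3.

s3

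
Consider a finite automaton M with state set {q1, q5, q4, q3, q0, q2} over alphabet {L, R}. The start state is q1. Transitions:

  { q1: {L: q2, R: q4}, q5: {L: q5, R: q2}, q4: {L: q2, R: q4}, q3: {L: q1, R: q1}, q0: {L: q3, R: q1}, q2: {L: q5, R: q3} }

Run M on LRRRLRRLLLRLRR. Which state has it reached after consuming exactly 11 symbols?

q2

start at q1
read 'L': q1 → q2
read 'R': q2 → q3
read 'R': q3 → q1
read 'R': q1 → q4
read 'L': q4 → q2
read 'R': q2 → q3
read 'R': q3 → q1
read 'L': q1 → q2
read 'L': q2 → q5
read 'L': q5 → q5
read 'R': q5 → q2
After 11 symbols: q2.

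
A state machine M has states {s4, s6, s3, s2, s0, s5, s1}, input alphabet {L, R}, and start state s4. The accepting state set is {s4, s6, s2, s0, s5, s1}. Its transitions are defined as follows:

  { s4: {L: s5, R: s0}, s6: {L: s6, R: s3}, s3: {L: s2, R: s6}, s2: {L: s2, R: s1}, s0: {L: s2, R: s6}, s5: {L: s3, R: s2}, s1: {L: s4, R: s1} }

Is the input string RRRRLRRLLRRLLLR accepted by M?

start at s4
read 'R': s4 → s0
read 'R': s0 → s6
read 'R': s6 → s3
read 'R': s3 → s6
read 'L': s6 → s6
read 'R': s6 → s3
read 'R': s3 → s6
read 'L': s6 → s6
read 'L': s6 → s6
read 'R': s6 → s3
read 'R': s3 → s6
read 'L': s6 → s6
read 'L': s6 → s6
read 'L': s6 → s6
read 'R': s6 → s3
End state s3 is not accepting.

No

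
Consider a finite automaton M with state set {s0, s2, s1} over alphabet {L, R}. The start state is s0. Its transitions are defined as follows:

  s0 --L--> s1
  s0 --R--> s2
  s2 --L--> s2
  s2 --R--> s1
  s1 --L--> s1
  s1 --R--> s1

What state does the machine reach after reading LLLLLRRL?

Trace: s0 -L-> s1 -L-> s1 -L-> s1 -L-> s1 -L-> s1 -R-> s1 -R-> s1 -L-> s1

s1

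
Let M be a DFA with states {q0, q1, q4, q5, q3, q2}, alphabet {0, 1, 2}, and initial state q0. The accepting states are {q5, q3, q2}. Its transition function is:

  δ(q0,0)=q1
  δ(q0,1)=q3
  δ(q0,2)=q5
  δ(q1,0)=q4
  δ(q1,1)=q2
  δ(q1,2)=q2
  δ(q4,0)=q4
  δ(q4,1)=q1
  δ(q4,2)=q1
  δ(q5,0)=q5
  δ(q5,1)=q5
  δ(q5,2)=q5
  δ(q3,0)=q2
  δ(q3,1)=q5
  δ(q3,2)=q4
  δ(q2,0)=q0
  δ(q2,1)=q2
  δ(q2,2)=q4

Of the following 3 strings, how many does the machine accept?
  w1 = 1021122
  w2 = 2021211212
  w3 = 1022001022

w1: Trace: q0 -1-> q3 -0-> q2 -2-> q4 -1-> q1 -1-> q2 -2-> q4 -2-> q1  → end q1, rejected
w2: Trace: q0 -2-> q5 -0-> q5 -2-> q5 -1-> q5 -2-> q5 -1-> q5 -1-> q5 -2-> q5 -1-> q5 -2-> q5  → end q5, accepted
w3: Trace: q0 -1-> q3 -0-> q2 -2-> q4 -2-> q1 -0-> q4 -0-> q4 -1-> q1 -0-> q4 -2-> q1 -2-> q2  → end q2, accepted

2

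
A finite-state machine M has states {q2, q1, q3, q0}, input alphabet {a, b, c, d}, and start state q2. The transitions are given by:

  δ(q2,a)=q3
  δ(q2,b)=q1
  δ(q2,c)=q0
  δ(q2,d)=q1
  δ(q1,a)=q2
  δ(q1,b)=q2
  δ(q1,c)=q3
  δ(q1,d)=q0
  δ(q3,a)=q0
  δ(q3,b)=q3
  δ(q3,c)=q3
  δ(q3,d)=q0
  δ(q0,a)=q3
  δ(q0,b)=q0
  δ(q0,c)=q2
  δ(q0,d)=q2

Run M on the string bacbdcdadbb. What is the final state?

q0

q2 → q1 → q2 → q0 → q0 → q2 → q0 → q2 → q3 → q0 → q0 → q0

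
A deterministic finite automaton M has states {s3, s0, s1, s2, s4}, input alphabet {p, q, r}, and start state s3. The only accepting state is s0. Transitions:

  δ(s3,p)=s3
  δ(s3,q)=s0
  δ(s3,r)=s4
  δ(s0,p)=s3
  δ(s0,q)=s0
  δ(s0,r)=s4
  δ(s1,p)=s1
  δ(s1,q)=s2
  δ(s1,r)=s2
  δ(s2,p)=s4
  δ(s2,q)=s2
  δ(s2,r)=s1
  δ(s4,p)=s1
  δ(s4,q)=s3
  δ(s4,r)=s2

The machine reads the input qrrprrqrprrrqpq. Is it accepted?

No

start at s3
read 'q': s3 → s0
read 'r': s0 → s4
read 'r': s4 → s2
read 'p': s2 → s4
read 'r': s4 → s2
read 'r': s2 → s1
read 'q': s1 → s2
read 'r': s2 → s1
read 'p': s1 → s1
read 'r': s1 → s2
read 'r': s2 → s1
read 'r': s1 → s2
read 'q': s2 → s2
read 'p': s2 → s4
read 'q': s4 → s3
End state s3 is not accepting.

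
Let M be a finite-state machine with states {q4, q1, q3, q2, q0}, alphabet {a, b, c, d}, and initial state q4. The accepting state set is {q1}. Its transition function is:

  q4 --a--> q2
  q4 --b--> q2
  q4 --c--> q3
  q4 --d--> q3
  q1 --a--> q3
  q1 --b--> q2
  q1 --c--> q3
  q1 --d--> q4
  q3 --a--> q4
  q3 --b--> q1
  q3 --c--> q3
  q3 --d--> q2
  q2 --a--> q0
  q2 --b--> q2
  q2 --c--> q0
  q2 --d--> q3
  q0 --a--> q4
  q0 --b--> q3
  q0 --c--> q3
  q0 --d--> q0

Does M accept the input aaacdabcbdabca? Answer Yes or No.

start at q4
read 'a': q4 → q2
read 'a': q2 → q0
read 'a': q0 → q4
read 'c': q4 → q3
read 'd': q3 → q2
read 'a': q2 → q0
read 'b': q0 → q3
read 'c': q3 → q3
read 'b': q3 → q1
read 'd': q1 → q4
read 'a': q4 → q2
read 'b': q2 → q2
read 'c': q2 → q0
read 'a': q0 → q4
End state q4 is not accepting.

No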